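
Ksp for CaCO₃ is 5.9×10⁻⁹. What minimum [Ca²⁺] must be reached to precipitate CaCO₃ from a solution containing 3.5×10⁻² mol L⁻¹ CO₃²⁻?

1.7×10⁻⁷ M

Precipitation begins when Q = Ksp.
CaCO₃(s) ⇌ Ca²⁺(aq) + CO₃²⁻(aq)
Ksp = [Ca²⁺][CO₃²⁻] = [Ca²⁺](3.5×10⁻²)
[Ca²⁺] = 5.9×10⁻⁹ / (3.5×10⁻²) = 1.7×10⁻⁷
[Ca²⁺] = 1.7×10⁻⁷ mol L⁻¹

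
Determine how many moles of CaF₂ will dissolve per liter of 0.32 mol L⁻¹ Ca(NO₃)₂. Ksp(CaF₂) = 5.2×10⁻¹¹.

6.4×10⁻⁶ M

CaF₂(s) ⇌ Ca²⁺(aq) + 2 F⁻(aq)
Ca²⁺ is already present at 0.32 mol L⁻¹. If s mol/L of CaF₂ dissolves, [F⁻] = 2s while [Ca²⁺] ≈ 0.32 mol L⁻¹.
Ksp = [Ca²⁺][F⁻]^2 = (0.32)(2s)^2
(2s)^2 = 5.2×10⁻¹¹ / (0.32) = 1.6×10⁻¹⁰
s = 6.4×10⁻⁶ mol L⁻¹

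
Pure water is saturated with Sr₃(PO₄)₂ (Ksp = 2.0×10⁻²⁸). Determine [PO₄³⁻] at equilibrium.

2.3×10⁻⁶ M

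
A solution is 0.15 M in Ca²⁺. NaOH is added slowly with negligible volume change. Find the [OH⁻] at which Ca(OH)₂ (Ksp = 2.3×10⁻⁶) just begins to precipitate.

3.9×10⁻³ M

Precipitation begins when Q = Ksp.
Ca(OH)₂(s) ⇌ Ca²⁺(aq) + 2 OH⁻(aq)
Ksp = [Ca²⁺][OH⁻]^2 = [OH⁻]^2(0.15)
[OH⁻]^2 = 2.3×10⁻⁶ / (0.15) = 1.5×10⁻⁵
[OH⁻] = 3.9×10⁻³ M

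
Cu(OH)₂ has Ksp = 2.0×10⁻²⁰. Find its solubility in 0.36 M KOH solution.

Cu(OH)₂(s) ⇌ Cu²⁺(aq) + 2 OH⁻(aq)
Let s be the solubility of Cu(OH)₂ here. The common ion gives [OH⁻] ≈ 0.36 M, and [Cu²⁺] = s.
Ksp = [Cu²⁺][OH⁻]^2 = s(0.36)^2
s = 2.0×10⁻²⁰ / (0.36)^2 = 1.5×10⁻¹⁹
s = 1.5×10⁻¹⁹ M

1.5×10⁻¹⁹ M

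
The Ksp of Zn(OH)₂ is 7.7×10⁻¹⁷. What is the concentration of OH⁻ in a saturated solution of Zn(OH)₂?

Zn(OH)₂(s) ⇌ Zn²⁺(aq) + 2 OH⁻(aq)
If s mol/L of Zn(OH)₂ dissolves, [Zn²⁺] = s and [OH⁻] = 2s.
Ksp = [Zn²⁺][OH⁻]^2 = s · (2s)^2 = 4s^3 = 7.7×10⁻¹⁷
s = 2.7×10⁻⁶ mol L⁻¹
[OH⁻] = 2s = 5.4×10⁻⁶ mol L⁻¹

5.4×10⁻⁶ M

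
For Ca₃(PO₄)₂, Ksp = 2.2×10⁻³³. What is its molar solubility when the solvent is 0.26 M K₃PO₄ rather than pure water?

1.1×10⁻¹¹ M

Ca₃(PO₄)₂(s) ⇌ 3 Ca²⁺(aq) + 2 PO₄³⁻(aq)
The solution already contains PO₄³⁻ at 0.26 M. Let s be the molar solubility of Ca₃(PO₄)₂.
[PO₄³⁻] ≈ 0.26 M (common ion dominates); [Ca²⁺] = 3s.
Ksp = [Ca²⁺]^3[PO₄³⁻]^2 = (3s)^3(0.26)^2
(3s)^3 = 2.2×10⁻³³ / (0.26)^2 = 3.3×10⁻³²
s = 1.1×10⁻¹¹ M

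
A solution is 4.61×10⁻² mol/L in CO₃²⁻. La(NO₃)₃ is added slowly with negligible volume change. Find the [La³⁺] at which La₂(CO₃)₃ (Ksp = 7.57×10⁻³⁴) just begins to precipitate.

Precipitation of each salt begins when its ion product equals Ksp.
La₂(CO₃)₃(s) ⇌ 2 La³⁺(aq) + 3 CO₃²⁻(aq)
Ksp = [La³⁺]^2[CO₃²⁻]^3 = [La³⁺]^2(4.61×10⁻²)^3
[La³⁺]^2 = 7.57×10⁻³⁴ / (4.61×10⁻²)^3 = 7.73×10⁻³⁰
[La³⁺] = 2.78×10⁻¹⁵ mol/L

2.78×10⁻¹⁵ M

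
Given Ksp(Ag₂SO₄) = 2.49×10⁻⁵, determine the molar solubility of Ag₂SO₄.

Ag₂SO₄(s) ⇌ 2 Ag⁺(aq) + SO₄²⁻(aq)
For each mole of Ag₂SO₄ that dissolves per liter, [Ag⁺] = 2s and [SO₄²⁻] = s; let s denote this solubility.
Ksp = [Ag⁺]^2[SO₄²⁻] = (2s)^2 · s = 4s^3
4s^3 = 2.49×10⁻⁵  ⇒  s^3 = 6.23×10⁻⁶
s = (6.23×10⁻⁶)^(1/3) = 1.84×10⁻² M

1.84×10⁻² M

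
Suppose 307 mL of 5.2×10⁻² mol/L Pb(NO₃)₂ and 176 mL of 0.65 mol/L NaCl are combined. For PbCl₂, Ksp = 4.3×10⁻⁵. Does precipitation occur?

Yes

Total volume after mixing = 307 + 176 = 483 mL.
[Pb²⁺] = (5.2×10⁻²)(307)/483 = 3.3×10⁻² mol/L
[Cl⁻] = (0.65)(176)/483 = 0.24 mol/L
Q = [Pb²⁺][Cl⁻]^2 = 1.9×10⁻³
Since Q (1.9×10⁻³) exceeds Ksp (4.3×10⁻⁵), PbCl₂ will precipitate.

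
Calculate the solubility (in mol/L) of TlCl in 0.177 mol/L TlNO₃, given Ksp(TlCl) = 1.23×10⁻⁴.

6.95×10⁻⁴ M

TlCl(s) ⇌ Tl⁺(aq) + Cl⁻(aq)
Let s be the solubility of TlCl here. The common ion gives [Tl⁺] ≈ 0.177 mol/L, and [Cl⁻] = s.
Ksp = [Tl⁺][Cl⁻] = (0.177)s
s = 1.23×10⁻⁴ / (0.177) = 6.95×10⁻⁴
s = 6.95×10⁻⁴ mol/L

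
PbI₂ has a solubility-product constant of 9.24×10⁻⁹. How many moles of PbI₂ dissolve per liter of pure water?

1.32×10⁻³ M

PbI₂(s) ⇌ Pb²⁺(aq) + 2 I⁻(aq)
With molar solubility s: [Pb²⁺] = s, [I⁻] = 2s.
Ksp = [Pb²⁺][I⁻]^2 = s · (2s)^2 = 4s^3
4s^3 = 9.24×10⁻⁹  ⇒  s^3 = 2.31×10⁻⁹
s = (2.31×10⁻⁹)^(1/3) = 1.32×10⁻³ mol L⁻¹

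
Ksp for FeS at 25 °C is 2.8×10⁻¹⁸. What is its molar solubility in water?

FeS(s) ⇌ Fe²⁺(aq) + S²⁻(aq)
Call the molar solubility s, so that [Fe²⁺] = s and [S²⁻] = s.
Ksp = [Fe²⁺][S²⁻] = s · s = s^2
s^2 = 2.8×10⁻¹⁸
s = 1.7×10⁻⁹ mol/L

1.7×10⁻⁹ M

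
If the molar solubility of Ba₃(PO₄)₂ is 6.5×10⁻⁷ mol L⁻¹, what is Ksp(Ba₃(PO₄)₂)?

Ksp = 1.3×10⁻²⁹

Ba₃(PO₄)₂(s) ⇌ 3 Ba²⁺(aq) + 2 PO₄³⁻(aq)
If s mol/L of Ba₃(PO₄)₂ dissolves, [Ba²⁺] = 3s and [PO₄³⁻] = 2s.
Ksp = [Ba²⁺]^3[PO₄³⁻]^2 = (3s)^3 · (2s)^2 = 108s^5
Ksp = 108 × (6.5×10⁻⁷)^5 = 1.3×10⁻²⁹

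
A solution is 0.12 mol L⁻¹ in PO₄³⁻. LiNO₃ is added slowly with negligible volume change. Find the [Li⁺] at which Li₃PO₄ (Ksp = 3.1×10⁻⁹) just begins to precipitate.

A salt starts to precipitate once the ion product Q reaches its Ksp.
Li₃PO₄(s) ⇌ 3 Li⁺(aq) + PO₄³⁻(aq)
Ksp = [Li⁺]^3[PO₄³⁻] = [Li⁺]^3(0.12)
[Li⁺]^3 = 3.1×10⁻⁹ / (0.12) = 2.6×10⁻⁸
[Li⁺] = 3.0×10⁻³ mol L⁻¹

3.0×10⁻³ M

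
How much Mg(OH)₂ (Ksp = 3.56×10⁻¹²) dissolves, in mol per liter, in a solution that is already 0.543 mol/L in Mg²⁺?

1.28×10⁻⁶ M

Mg(OH)₂(s) ⇌ Mg²⁺(aq) + 2 OH⁻(aq)
With Mg²⁺ already at 0.543 mol/L and s small, take [Mg²⁺] ≈ 0.543 mol/L and [OH⁻] = 2s.
Ksp = [Mg²⁺][OH⁻]^2 = (0.543)(2s)^2
(2s)^2 = 3.56×10⁻¹² / (0.543) = 6.56×10⁻¹²
s = 1.28×10⁻⁶ mol/L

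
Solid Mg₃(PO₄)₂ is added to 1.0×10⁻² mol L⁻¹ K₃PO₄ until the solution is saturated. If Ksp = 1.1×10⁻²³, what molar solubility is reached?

Mg₃(PO₄)₂(s) ⇌ 3 Mg²⁺(aq) + 2 PO₄³⁻(aq)
With PO₄³⁻ already at 1.0×10⁻² mol L⁻¹ and s small, take [PO₄³⁻] ≈ 1.0×10⁻² mol L⁻¹ and [Mg²⁺] = 3s.
Ksp = [Mg²⁺]^3[PO₄³⁻]^2 = (3s)^3(1.0×10⁻²)^2
(3s)^3 = 1.1×10⁻²³ / (1.0×10⁻²)^2 = 1.1×10⁻¹⁹
s = 1.6×10⁻⁷ mol L⁻¹

1.6×10⁻⁷ M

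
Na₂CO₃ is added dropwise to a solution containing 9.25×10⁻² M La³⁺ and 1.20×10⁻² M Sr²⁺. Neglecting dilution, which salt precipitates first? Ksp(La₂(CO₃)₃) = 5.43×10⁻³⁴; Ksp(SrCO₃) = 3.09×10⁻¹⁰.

The threshold for precipitation is Q = Ksp.
For La₂(CO₃)₃: [CO₃²⁻] = (Ksp/[La³⁺]^2)^(1/3) = 3.99×10⁻¹¹ M
For SrCO₃: [CO₃²⁻] = (Ksp/[Sr²⁺]) = 2.58×10⁻⁸ M
The smaller threshold [CO₃²⁻] is reached first, so La₂(CO₃)₃ precipitates first.

La₂(CO₃)₃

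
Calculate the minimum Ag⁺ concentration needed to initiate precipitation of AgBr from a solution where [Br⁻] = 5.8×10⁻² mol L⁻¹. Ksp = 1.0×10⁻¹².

1.7×10⁻¹¹ M

Precipitation of each salt begins when its ion product equals Ksp.
AgBr(s) ⇌ Ag⁺(aq) + Br⁻(aq)
Ksp = [Ag⁺][Br⁻] = [Ag⁺](5.8×10⁻²)
[Ag⁺] = 1.0×10⁻¹² / (5.8×10⁻²) = 1.7×10⁻¹¹
[Ag⁺] = 1.7×10⁻¹¹ mol L⁻¹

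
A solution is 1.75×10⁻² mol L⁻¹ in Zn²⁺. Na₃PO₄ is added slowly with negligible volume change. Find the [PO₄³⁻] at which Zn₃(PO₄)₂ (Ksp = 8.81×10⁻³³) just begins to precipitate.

A salt starts to precipitate once the ion product Q reaches its Ksp.
Zn₃(PO₄)₂(s) ⇌ 3 Zn²⁺(aq) + 2 PO₄³⁻(aq)
Ksp = [Zn²⁺]^3[PO₄³⁻]^2 = [PO₄³⁻]^2(1.75×10⁻²)^3
[PO₄³⁻]^2 = 8.81×10⁻³³ / (1.75×10⁻²)^3 = 1.64×10⁻²⁷
[PO₄³⁻] = 4.05×10⁻¹⁴ mol L⁻¹

4.05×10⁻¹⁴ M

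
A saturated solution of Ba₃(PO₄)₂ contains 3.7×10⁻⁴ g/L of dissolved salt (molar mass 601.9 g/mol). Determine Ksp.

Ksp = 9.5×10⁻³⁰

Convert to molarity: s = 3.7×10⁻⁴ / 601.9 = 6.147×10⁻⁷ mol/L
Ba₃(PO₄)₂(s) ⇌ 3 Ba²⁺(aq) + 2 PO₄³⁻(aq)
For each mole of Ba₃(PO₄)₂ that dissolves per liter, [Ba²⁺] = 3s and [PO₄³⁻] = 2s; let s denote this solubility.
Ksp = [Ba²⁺]^3[PO₄³⁻]^2 = (3s)^3 · (2s)^2 = 108s^5
Ksp = 108 × (6.147×10⁻⁷)^5 = 9.5×10⁻³⁰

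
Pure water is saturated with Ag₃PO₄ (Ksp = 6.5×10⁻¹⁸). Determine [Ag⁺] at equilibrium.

6.6×10⁻⁵ M

Ag₃PO₄(s) ⇌ 3 Ag⁺(aq) + PO₄³⁻(aq)
For each mole of Ag₃PO₄ that dissolves per liter, [Ag⁺] = 3s and [PO₄³⁻] = s; let s denote this solubility.
Ksp = [Ag⁺]^3[PO₄³⁻] = (3s)^3 · s = 27s^4 = 6.5×10⁻¹⁸
s = 2.2×10⁻⁵ M
[Ag⁺] = 3s = 6.6×10⁻⁵ M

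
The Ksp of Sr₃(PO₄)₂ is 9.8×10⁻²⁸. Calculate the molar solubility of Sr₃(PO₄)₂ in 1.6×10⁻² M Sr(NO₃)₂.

7.7×10⁻¹² M

Sr₃(PO₄)₂(s) ⇌ 3 Sr²⁺(aq) + 2 PO₄³⁻(aq)
With Sr²⁺ already at 1.6×10⁻² M and s small, take [Sr²⁺] ≈ 1.6×10⁻² M and [PO₄³⁻] = 2s.
Ksp = [Sr²⁺]^3[PO₄³⁻]^2 = (1.6×10⁻²)^3(2s)^2
(2s)^2 = 9.8×10⁻²⁸ / (1.6×10⁻²)^3 = 2.4×10⁻²²
s = 7.7×10⁻¹² M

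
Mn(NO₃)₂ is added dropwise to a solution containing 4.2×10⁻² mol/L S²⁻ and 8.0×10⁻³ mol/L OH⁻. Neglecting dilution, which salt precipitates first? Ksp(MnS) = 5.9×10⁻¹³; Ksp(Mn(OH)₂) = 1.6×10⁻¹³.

MnS

Each salt precipitates once Q = Ksp for that salt.
For MnS: [Mn²⁺] = (Ksp/[S²⁻]) = 1.4×10⁻¹¹ mol/L
For Mn(OH)₂: [Mn²⁺] = (Ksp/[OH⁻]^2) = 2.5×10⁻⁹ mol/L
Since MnS needs less Mn²⁺ to reach saturation, it precipitates first.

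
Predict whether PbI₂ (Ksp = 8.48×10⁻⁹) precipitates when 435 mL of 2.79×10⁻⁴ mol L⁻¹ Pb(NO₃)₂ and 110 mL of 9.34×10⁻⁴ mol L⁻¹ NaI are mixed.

The combined volume is 545 mL.
[Pb²⁺] = (2.79×10⁻⁴)(435)/545 = 2.23×10⁻⁴ mol L⁻¹
[I⁻] = (9.34×10⁻⁴)(110)/545 = 1.89×10⁻⁴ mol L⁻¹
Q = [Pb²⁺][I⁻]^2 = 7.91×10⁻¹²
Since Q (7.91×10⁻¹²) is less than Ksp (8.48×10⁻⁹), no PbI₂ precipitates.

No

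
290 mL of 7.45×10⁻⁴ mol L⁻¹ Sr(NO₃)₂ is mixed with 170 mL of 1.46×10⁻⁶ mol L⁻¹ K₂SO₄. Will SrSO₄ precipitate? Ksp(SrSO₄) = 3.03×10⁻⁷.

No

Total volume after mixing = 290 + 170 = 460 mL.
[Sr²⁺] = (7.45×10⁻⁴)(290)/460 = 4.70×10⁻⁴ mol L⁻¹
[SO₄²⁻] = (1.46×10⁻⁶)(170)/460 = 5.40×10⁻⁷ mol L⁻¹
Q = [Sr²⁺][SO₄²⁻] = 2.53×10⁻¹⁰
Q = 2.53×10⁻¹⁰ < Ksp = 3.03×10⁻⁷, so the solution is unsaturated and no precipitate forms.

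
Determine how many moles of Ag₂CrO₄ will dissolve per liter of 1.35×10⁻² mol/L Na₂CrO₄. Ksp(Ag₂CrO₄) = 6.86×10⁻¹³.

Ag₂CrO₄(s) ⇌ 2 Ag⁺(aq) + CrO₄²⁻(aq)
CrO₄²⁻ is already present at 1.35×10⁻² mol/L. If s mol/L of Ag₂CrO₄ dissolves, [Ag⁺] = 2s while [CrO₄²⁻] ≈ 1.35×10⁻² mol/L.
Ksp = [Ag⁺]^2[CrO₄²⁻] = (2s)^2(1.35×10⁻²)
(2s)^2 = 6.86×10⁻¹³ / (1.35×10⁻²) = 5.08×10⁻¹¹
s = 3.56×10⁻⁶ mol/L

3.56×10⁻⁶ M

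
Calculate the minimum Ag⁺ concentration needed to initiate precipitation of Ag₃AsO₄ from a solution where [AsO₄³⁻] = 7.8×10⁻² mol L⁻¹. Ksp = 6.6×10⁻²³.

9.5×10⁻⁸ M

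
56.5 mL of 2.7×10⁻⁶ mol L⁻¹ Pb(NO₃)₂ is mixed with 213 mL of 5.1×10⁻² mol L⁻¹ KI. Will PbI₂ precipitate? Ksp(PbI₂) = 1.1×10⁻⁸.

No

After mixing, V = 56.5 mL + 213 mL = 269.5 mL.
[Pb²⁺] = (2.7×10⁻⁶)(56.5)/269.5 = 5.7×10⁻⁷ mol L⁻¹
[I⁻] = (5.1×10⁻²)(213)/269.5 = 4.0×10⁻² mol L⁻¹
Q = [Pb²⁺][I⁻]^2 = 9.2×10⁻¹⁰
Q < Ksp (9.2×10⁻¹⁰ vs 1.1×10⁻⁸); the solution remains unsaturated and no precipitate forms.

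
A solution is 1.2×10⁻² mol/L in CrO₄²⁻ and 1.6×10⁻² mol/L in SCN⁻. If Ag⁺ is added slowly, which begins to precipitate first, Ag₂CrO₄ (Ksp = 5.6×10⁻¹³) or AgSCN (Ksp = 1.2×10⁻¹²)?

Precipitation of each salt begins when its ion product equals Ksp.
For Ag₂CrO₄: [Ag⁺] = (Ksp/[CrO₄²⁻])^(1/2) = 6.8×10⁻⁶ mol/L
For AgSCN: [Ag⁺] = (Ksp/[SCN⁻]) = 7.5×10⁻¹¹ mol/L
AgSCN requires the lower [Ag⁺], so it precipitates first.

AgSCN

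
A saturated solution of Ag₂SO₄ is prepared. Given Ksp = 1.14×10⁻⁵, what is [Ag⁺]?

2.84×10⁻² M

Ag₂SO₄(s) ⇌ 2 Ag⁺(aq) + SO₄²⁻(aq)
For each mole of Ag₂SO₄ that dissolves per liter, [Ag⁺] = 2s and [SO₄²⁻] = s; let s denote this solubility.
Ksp = [Ag⁺]^2[SO₄²⁻] = (2s)^2 · s = 4s^3 = 1.14×10⁻⁵
s = 1.42×10⁻² mol/L
[Ag⁺] = 2s = 2.84×10⁻² mol/L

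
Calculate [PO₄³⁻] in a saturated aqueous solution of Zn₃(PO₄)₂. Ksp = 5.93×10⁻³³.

2.81×10⁻⁷ M

Zn₃(PO₄)₂(s) ⇌ 3 Zn²⁺(aq) + 2 PO₄³⁻(aq)
If s mol/L of Zn₃(PO₄)₂ dissolves, [Zn²⁺] = 3s and [PO₄³⁻] = 2s.
Ksp = [Zn²⁺]^3[PO₄³⁻]^2 = (3s)^3 · (2s)^2 = 108s^5 = 5.93×10⁻³³
s = 1.41×10⁻⁷ mol L⁻¹
[PO₄³⁻] = 2s = 2.81×10⁻⁷ mol L⁻¹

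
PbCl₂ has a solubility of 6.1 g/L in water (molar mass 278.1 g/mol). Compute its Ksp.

Ksp = 4.2×10⁻⁵

s = (6.1 g L⁻¹)/(278.1 g mol⁻¹) = 2.193×10⁻² M
PbCl₂(s) ⇌ Pb²⁺(aq) + 2 Cl⁻(aq)
Call the molar solubility s, so that [Pb²⁺] = s and [Cl⁻] = 2s.
Ksp = [Pb²⁺][Cl⁻]^2 = s · (2s)^2 = 4s^3
Ksp = 4 × (2.193×10⁻²)^3 = 4.2×10⁻⁵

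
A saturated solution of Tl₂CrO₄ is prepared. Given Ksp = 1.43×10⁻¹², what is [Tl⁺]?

1.42×10⁻⁴ M

Tl₂CrO₄(s) ⇌ 2 Tl⁺(aq) + CrO₄²⁻(aq)
With molar solubility s: [Tl⁺] = 2s, [CrO₄²⁻] = s.
Ksp = [Tl⁺]^2[CrO₄²⁻] = (2s)^2 · s = 4s^3 = 1.43×10⁻¹²
s = 7.10×10⁻⁵ M
[Tl⁺] = 2s = 1.42×10⁻⁴ M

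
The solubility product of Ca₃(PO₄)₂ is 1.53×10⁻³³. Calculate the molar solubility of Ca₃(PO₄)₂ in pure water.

1.07×10⁻⁷ M

Ca₃(PO₄)₂(s) ⇌ 3 Ca²⁺(aq) + 2 PO₄³⁻(aq)
With molar solubility s: [Ca²⁺] = 3s, [PO₄³⁻] = 2s.
Ksp = [Ca²⁺]^3[PO₄³⁻]^2 = (3s)^3 · (2s)^2 = 108s^5
108s^5 = 1.53×10⁻³³  ⇒  s^5 = 1.42×10⁻³⁵
Taking the 5th root, s = 1.07×10⁻⁷ M.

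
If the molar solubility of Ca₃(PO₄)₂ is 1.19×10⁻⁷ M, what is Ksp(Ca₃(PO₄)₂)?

Ca₃(PO₄)₂(s) ⇌ 3 Ca²⁺(aq) + 2 PO₄³⁻(aq)
With molar solubility s: [Ca²⁺] = 3s, [PO₄³⁻] = 2s.
Ksp = [Ca²⁺]^3[PO₄³⁻]^2 = (3s)^3 · (2s)^2 = 108s^5
Ksp = 108 × (1.19×10⁻⁷)^5 = 2.58×10⁻³³

Ksp = 2.58×10⁻³³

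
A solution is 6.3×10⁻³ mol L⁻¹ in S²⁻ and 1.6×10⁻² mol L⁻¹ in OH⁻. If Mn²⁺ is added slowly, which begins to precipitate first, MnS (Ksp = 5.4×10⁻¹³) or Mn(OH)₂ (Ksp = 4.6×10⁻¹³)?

MnS

Precipitation of each salt begins when its ion product equals Ksp.
For MnS: [Mn²⁺] = (Ksp/[S²⁻]) = 8.6×10⁻¹¹ mol L⁻¹
For Mn(OH)₂: [Mn²⁺] = (Ksp/[OH⁻]^2) = 1.8×10⁻⁹ mol L⁻¹
Since MnS needs less Mn²⁺ to reach saturation, it precipitates first.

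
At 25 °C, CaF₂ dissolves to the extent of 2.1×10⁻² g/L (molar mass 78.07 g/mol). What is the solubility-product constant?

Ksp = 7.8×10⁻¹¹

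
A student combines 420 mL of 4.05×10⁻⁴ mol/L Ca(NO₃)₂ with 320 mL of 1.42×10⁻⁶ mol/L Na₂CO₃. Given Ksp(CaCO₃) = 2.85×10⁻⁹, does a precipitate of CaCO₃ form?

No

After mixing, V = 420 mL + 320 mL = 740 mL.
[Ca²⁺] = (4.05×10⁻⁴)(420)/740 = 2.30×10⁻⁴ mol/L
[CO₃²⁻] = (1.42×10⁻⁶)(320)/740 = 6.14×10⁻⁷ mol/L
Q = [Ca²⁺][CO₃²⁻] = 1.41×10⁻¹⁰
Since Q (1.41×10⁻¹⁰) is less than Ksp (2.85×10⁻⁹), no CaCO₃ precipitates.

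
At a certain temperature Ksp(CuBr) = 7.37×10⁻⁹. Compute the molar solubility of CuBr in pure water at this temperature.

CuBr(s) ⇌ Cu⁺(aq) + Br⁻(aq)
Let s be the molar solubility. Then [Cu⁺] = s and [Br⁻] = s.
Ksp = [Cu⁺][Br⁻] = s · s = s^2
s^2 = 7.37×10⁻⁹
Taking the 2nd root, s = 8.58×10⁻⁵ M.

8.58×10⁻⁵ M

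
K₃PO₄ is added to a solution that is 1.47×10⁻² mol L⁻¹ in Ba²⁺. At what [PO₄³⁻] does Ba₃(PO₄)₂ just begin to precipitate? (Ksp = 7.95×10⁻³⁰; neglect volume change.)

Precipitation begins when Q = Ksp.
Ba₃(PO₄)₂(s) ⇌ 3 Ba²⁺(aq) + 2 PO₄³⁻(aq)
Ksp = [Ba²⁺]^3[PO₄³⁻]^2 = [PO₄³⁻]^2(1.47×10⁻²)^3
[PO₄³⁻]^2 = 7.95×10⁻³⁰ / (1.47×10⁻²)^3 = 2.50×10⁻²⁴
[PO₄³⁻] = 1.58×10⁻¹² mol L⁻¹

1.58×10⁻¹² M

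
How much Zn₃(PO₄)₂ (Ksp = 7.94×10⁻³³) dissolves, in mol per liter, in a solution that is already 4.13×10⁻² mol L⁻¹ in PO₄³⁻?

5.57×10⁻¹¹ M

Zn₃(PO₄)₂(s) ⇌ 3 Zn²⁺(aq) + 2 PO₄³⁻(aq)
The solution already contains PO₄³⁻ at 4.13×10⁻² mol L⁻¹. Let s be the molar solubility of Zn₃(PO₄)₂.
[PO₄³⁻] ≈ 4.13×10⁻² mol L⁻¹ (common ion dominates); [Zn²⁺] = 3s.
Ksp = [Zn²⁺]^3[PO₄³⁻]^2 = (3s)^3(4.13×10⁻²)^2
(3s)^3 = 7.94×10⁻³³ / (4.13×10⁻²)^2 = 4.66×10⁻³⁰
s = 5.57×10⁻¹¹ mol L⁻¹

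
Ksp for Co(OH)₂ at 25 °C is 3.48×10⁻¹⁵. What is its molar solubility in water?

Co(OH)₂(s) ⇌ Co²⁺(aq) + 2 OH⁻(aq)
Call the molar solubility s, so that [Co²⁺] = s and [OH⁻] = 2s.
Ksp = [Co²⁺][OH⁻]^2 = s · (2s)^2 = 4s^3
4s^3 = 3.48×10⁻¹⁵  ⇒  s^3 = 8.70×10⁻¹⁶
s = 9.55×10⁻⁶ mol L⁻¹

9.55×10⁻⁶ M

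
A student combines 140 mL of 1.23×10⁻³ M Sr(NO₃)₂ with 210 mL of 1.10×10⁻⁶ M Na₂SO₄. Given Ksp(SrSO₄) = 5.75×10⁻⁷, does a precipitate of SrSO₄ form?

No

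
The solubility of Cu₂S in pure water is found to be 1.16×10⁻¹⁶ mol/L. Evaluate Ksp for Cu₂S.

Cu₂S(s) ⇌ 2 Cu⁺(aq) + S²⁻(aq)
Let s be the molar solubility. Then [Cu⁺] = 2s and [S²⁻] = s.
Ksp = [Cu⁺]^2[S²⁻] = (2s)^2 · s = 4s^3
Ksp = 4 × (1.16×10⁻¹⁶)^3 = 6.24×10⁻⁴⁸

Ksp = 6.24×10⁻⁴⁸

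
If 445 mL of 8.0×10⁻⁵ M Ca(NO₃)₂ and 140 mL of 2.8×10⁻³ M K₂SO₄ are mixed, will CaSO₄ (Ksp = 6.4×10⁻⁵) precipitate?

After mixing, V = 445 mL + 140 mL = 585 mL.
[Ca²⁺] = (8.0×10⁻⁵)(445)/585 = 6.1×10⁻⁵ M
[SO₄²⁻] = (2.8×10⁻³)(140)/585 = 6.7×10⁻⁴ M
Q = [Ca²⁺][SO₄²⁻] = 4.1×10⁻⁸
Since Q (4.1×10⁻⁸) is less than Ksp (6.4×10⁻⁵), no CaSO₄ precipitates.

No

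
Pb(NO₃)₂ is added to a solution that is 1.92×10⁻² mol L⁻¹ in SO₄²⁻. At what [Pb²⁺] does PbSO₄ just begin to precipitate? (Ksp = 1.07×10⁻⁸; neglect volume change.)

5.57×10⁻⁷ M

Precipitation of each salt begins when its ion product equals Ksp.
PbSO₄(s) ⇌ Pb²⁺(aq) + SO₄²⁻(aq)
Ksp = [Pb²⁺][SO₄²⁻] = [Pb²⁺](1.92×10⁻²)
[Pb²⁺] = 1.07×10⁻⁸ / (1.92×10⁻²) = 5.57×10⁻⁷
[Pb²⁺] = 5.57×10⁻⁷ mol L⁻¹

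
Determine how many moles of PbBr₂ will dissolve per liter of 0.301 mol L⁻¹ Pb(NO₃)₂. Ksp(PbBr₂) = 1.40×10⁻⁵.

PbBr₂(s) ⇌ Pb²⁺(aq) + 2 Br⁻(aq)
With Pb²⁺ already at 0.301 mol L⁻¹ and s small, take [Pb²⁺] ≈ 0.301 mol L⁻¹ and [Br⁻] = 2s.
Ksp = [Pb²⁺][Br⁻]^2 = (0.301)(2s)^2
(2s)^2 = 1.40×10⁻⁵ / (0.301) = 4.65×10⁻⁵
s = 3.41×10⁻³ mol L⁻¹

3.41×10⁻³ M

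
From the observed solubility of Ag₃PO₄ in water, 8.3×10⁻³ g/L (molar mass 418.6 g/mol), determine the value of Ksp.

Ksp = 4.2×10⁻¹⁸

s = (8.3×10⁻³ g L⁻¹)/(418.6 g mol⁻¹) = 1.983×10⁻⁵ M
Ag₃PO₄(s) ⇌ 3 Ag⁺(aq) + PO₄³⁻(aq)
Call the molar solubility s, so that [Ag⁺] = 3s and [PO₄³⁻] = s.
Ksp = [Ag⁺]^3[PO₄³⁻] = (3s)^3 · s = 27s^4
Ksp = 27 × (1.983×10⁻⁵)^4 = 4.2×10⁻¹⁸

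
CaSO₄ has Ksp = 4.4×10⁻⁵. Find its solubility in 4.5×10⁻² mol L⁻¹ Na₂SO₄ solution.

9.8×10⁻⁴ M

CaSO₄(s) ⇌ Ca²⁺(aq) + SO₄²⁻(aq)
SO₄²⁻ is already present at 4.5×10⁻² mol L⁻¹. If s mol/L of CaSO₄ dissolves, [Ca²⁺] = s while [SO₄²⁻] ≈ 4.5×10⁻² mol L⁻¹.
Ksp = [Ca²⁺][SO₄²⁻] = s(4.5×10⁻²)
s = 4.4×10⁻⁵ / (4.5×10⁻²) = 9.8×10⁻⁴
s = 9.8×10⁻⁴ mol L⁻¹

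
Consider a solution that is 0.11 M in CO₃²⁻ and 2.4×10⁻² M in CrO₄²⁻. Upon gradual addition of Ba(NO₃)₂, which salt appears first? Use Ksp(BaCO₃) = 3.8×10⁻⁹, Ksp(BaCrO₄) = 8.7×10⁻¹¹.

A salt starts to precipitate once the ion product Q reaches its Ksp.
For BaCO₃: [Ba²⁺] = (Ksp/[CO₃²⁻]) = 3.5×10⁻⁸ M
For BaCrO₄: [Ba²⁺] = (Ksp/[CrO₄²⁻]) = 3.6×10⁻⁹ M
The smaller threshold [Ba²⁺] is reached first, so BaCrO₄ precipitates first.

BaCrO₄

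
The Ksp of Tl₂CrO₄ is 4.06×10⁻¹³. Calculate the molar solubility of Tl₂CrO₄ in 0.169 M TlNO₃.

1.42×10⁻¹¹ M

Tl₂CrO₄(s) ⇌ 2 Tl⁺(aq) + CrO₄²⁻(aq)
Let s be the solubility of Tl₂CrO₄ here. The common ion gives [Tl⁺] ≈ 0.169 M, and [CrO₄²⁻] = s.
Ksp = [Tl⁺]^2[CrO₄²⁻] = (0.169)^2s
s = 4.06×10⁻¹³ / (0.169)^2 = 1.42×10⁻¹¹
s = 1.42×10⁻¹¹ M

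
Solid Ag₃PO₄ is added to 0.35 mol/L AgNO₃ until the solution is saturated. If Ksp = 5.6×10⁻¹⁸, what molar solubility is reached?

Ag₃PO₄(s) ⇌ 3 Ag⁺(aq) + PO₄³⁻(aq)
The solution already contains Ag⁺ at 0.35 mol/L. Let s be the molar solubility of Ag₃PO₄.
[Ag⁺] ≈ 0.35 mol/L (common ion dominates); [PO₄³⁻] = s.
Ksp = [Ag⁺]^3[PO₄³⁻] = (0.35)^3s
s = 5.6×10⁻¹⁸ / (0.35)^3 = 1.3×10⁻¹⁶
s = 1.3×10⁻¹⁶ mol/L

1.3×10⁻¹⁶ M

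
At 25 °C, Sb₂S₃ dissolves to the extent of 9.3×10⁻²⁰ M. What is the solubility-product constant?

Ksp = 7.5×10⁻⁹⁴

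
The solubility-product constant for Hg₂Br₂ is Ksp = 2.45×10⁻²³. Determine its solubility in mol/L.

Hg₂Br₂(s) ⇌ Hg₂²⁺(aq) + 2 Br⁻(aq)
For each mole of Hg₂Br₂ that dissolves per liter, [Hg₂²⁺] = s and [Br⁻] = 2s; let s denote this solubility.
Ksp = [Hg₂²⁺][Br⁻]^2 = s · (2s)^2 = 4s^3
4s^3 = 2.45×10⁻²³  ⇒  s^3 = 6.13×10⁻²⁴
s = (6.13×10⁻²⁴)^(1/3) = 1.83×10⁻⁸ M

1.83×10⁻⁸ M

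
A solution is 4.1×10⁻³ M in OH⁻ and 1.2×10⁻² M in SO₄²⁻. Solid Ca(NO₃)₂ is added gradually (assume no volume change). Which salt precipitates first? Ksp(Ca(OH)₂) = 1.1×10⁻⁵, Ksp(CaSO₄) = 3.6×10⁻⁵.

CaSO₄

Precipitation of each salt begins when its ion product equals Ksp.
For Ca(OH)₂: [Ca²⁺] = (Ksp/[OH⁻]^2) = 0.65 M
For CaSO₄: [Ca²⁺] = (Ksp/[SO₄²⁻]) = 3.0×10⁻³ M
CaSO₄ requires the lower [Ca²⁺], so it precipitates first.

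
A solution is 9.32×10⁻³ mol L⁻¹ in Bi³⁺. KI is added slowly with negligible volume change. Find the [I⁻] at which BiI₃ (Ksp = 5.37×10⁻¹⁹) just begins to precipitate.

3.86×10⁻⁶ M

Precipitation of each salt begins when its ion product equals Ksp.
BiI₃(s) ⇌ Bi³⁺(aq) + 3 I⁻(aq)
Ksp = [Bi³⁺][I⁻]^3 = [I⁻]^3(9.32×10⁻³)
[I⁻]^3 = 5.37×10⁻¹⁹ / (9.32×10⁻³) = 5.76×10⁻¹⁷
[I⁻] = 3.86×10⁻⁶ mol L⁻¹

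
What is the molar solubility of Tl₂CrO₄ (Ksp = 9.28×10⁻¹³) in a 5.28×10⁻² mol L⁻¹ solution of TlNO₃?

3.33×10⁻¹⁰ M

Tl₂CrO₄(s) ⇌ 2 Tl⁺(aq) + CrO₄²⁻(aq)
With Tl⁺ already at 5.28×10⁻² mol L⁻¹ and s small, take [Tl⁺] ≈ 5.28×10⁻² mol L⁻¹ and [CrO₄²⁻] = s.
Ksp = [Tl⁺]^2[CrO₄²⁻] = (5.28×10⁻²)^2s
s = 9.28×10⁻¹³ / (5.28×10⁻²)^2 = 3.33×10⁻¹⁰
s = 3.33×10⁻¹⁰ mol L⁻¹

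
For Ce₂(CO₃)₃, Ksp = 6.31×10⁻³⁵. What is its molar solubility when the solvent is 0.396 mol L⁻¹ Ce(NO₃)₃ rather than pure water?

Ce₂(CO₃)₃(s) ⇌ 2 Ce³⁺(aq) + 3 CO₃²⁻(aq)
The solution already contains Ce³⁺ at 0.396 mol L⁻¹. Let s be the molar solubility of Ce₂(CO₃)₃.
[Ce³⁺] ≈ 0.396 mol L⁻¹ (common ion dominates); [CO₃²⁻] = 3s.
Ksp = [Ce³⁺]^2[CO₃²⁻]^3 = (0.396)^2(3s)^3
(3s)^3 = 6.31×10⁻³⁵ / (0.396)^2 = 4.02×10⁻³⁴
s = 2.46×10⁻¹² mol L⁻¹

2.46×10⁻¹² M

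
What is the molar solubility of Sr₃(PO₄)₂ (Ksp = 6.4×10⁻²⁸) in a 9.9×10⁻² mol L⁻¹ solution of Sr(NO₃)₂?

Sr₃(PO₄)₂(s) ⇌ 3 Sr²⁺(aq) + 2 PO₄³⁻(aq)
Sr²⁺ is already present at 9.9×10⁻² mol L⁻¹. If s mol/L of Sr₃(PO₄)₂ dissolves, [PO₄³⁻] = 2s while [Sr²⁺] ≈ 9.9×10⁻² mol L⁻¹.
Ksp = [Sr²⁺]^3[PO₄³⁻]^2 = (9.9×10⁻²)^3(2s)^2
(2s)^2 = 6.4×10⁻²⁸ / (9.9×10⁻²)^3 = 6.6×10⁻²⁵
s = 4.1×10⁻¹³ mol L⁻¹

4.1×10⁻¹³ M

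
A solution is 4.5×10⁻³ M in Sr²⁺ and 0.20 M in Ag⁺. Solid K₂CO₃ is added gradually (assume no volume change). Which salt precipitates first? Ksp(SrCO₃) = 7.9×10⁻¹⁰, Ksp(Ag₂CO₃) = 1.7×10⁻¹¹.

A salt starts to precipitate once the ion product Q reaches its Ksp.
For SrCO₃: [CO₃²⁻] = (Ksp/[Sr²⁺]) = 1.8×10⁻⁷ M
For Ag₂CO₃: [CO₃²⁻] = (Ksp/[Ag⁺]^2) = 4.3×10⁻¹⁰ M
Since Ag₂CO₃ needs less CO₃²⁻ to reach saturation, it precipitates first.

Ag₂CO₃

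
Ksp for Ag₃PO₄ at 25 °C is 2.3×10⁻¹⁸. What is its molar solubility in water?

Ag₃PO₄(s) ⇌ 3 Ag⁺(aq) + PO₄³⁻(aq)
With molar solubility s: [Ag⁺] = 3s, [PO₄³⁻] = s.
Ksp = [Ag⁺]^3[PO₄³⁻] = (3s)^3 · s = 27s^4
27s^4 = 2.3×10⁻¹⁸  ⇒  s^4 = 8.5×10⁻²⁰
s = (8.5×10⁻²⁰)^(1/4) = 1.7×10⁻⁵ mol L⁻¹

1.7×10⁻⁵ M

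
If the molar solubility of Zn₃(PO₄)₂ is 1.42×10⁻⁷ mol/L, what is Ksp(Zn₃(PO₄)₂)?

Ksp = 6.24×10⁻³³

Zn₃(PO₄)₂(s) ⇌ 3 Zn²⁺(aq) + 2 PO₄³⁻(aq)
Call the molar solubility s, so that [Zn²⁺] = 3s and [PO₄³⁻] = 2s.
Ksp = [Zn²⁺]^3[PO₄³⁻]^2 = (3s)^3 · (2s)^2 = 108s^5
Ksp = 108 × (1.42×10⁻⁷)^5 = 6.24×10⁻³³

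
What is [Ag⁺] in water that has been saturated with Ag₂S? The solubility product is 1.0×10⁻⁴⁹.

Ag₂S(s) ⇌ 2 Ag⁺(aq) + S²⁻(aq)
Call the molar solubility s, so that [Ag⁺] = 2s and [S²⁻] = s.
Ksp = [Ag⁺]^2[S²⁻] = (2s)^2 · s = 4s^3 = 1.0×10⁻⁴⁹
s = 2.9×10⁻¹⁷ mol/L
[Ag⁺] = 2s = 5.8×10⁻¹⁷ mol/L

5.8×10⁻¹⁷ M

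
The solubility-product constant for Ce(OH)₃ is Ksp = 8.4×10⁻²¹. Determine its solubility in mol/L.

4.2×10⁻⁶ M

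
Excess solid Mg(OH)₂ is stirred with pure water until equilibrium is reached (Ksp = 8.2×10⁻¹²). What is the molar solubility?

Mg(OH)₂(s) ⇌ Mg²⁺(aq) + 2 OH⁻(aq)
With molar solubility s: [Mg²⁺] = s, [OH⁻] = 2s.
Ksp = [Mg²⁺][OH⁻]^2 = s · (2s)^2 = 4s^3
4s^3 = 8.2×10⁻¹²  ⇒  s^3 = 2.1×10⁻¹²
s = (2.1×10⁻¹²)^(1/3) = 1.3×10⁻⁴ M

1.3×10⁻⁴ M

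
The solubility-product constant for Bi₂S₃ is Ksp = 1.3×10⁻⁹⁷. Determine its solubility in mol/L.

1.6×10⁻²⁰ M

Bi₂S₃(s) ⇌ 2 Bi³⁺(aq) + 3 S²⁻(aq)
With molar solubility s: [Bi³⁺] = 2s, [S²⁻] = 3s.
Ksp = [Bi³⁺]^2[S²⁻]^3 = (2s)^2 · (3s)^3 = 108s^5
108s^5 = 1.3×10⁻⁹⁷  ⇒  s^5 = 1.2×10⁻⁹⁹
s = (1.2×10⁻⁹⁹)^(1/5) = 1.6×10⁻²⁰ M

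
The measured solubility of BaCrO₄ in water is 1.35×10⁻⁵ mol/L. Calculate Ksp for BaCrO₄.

Ksp = 1.82×10⁻¹⁰

BaCrO₄(s) ⇌ Ba²⁺(aq) + CrO₄²⁻(aq)
If s mol/L of BaCrO₄ dissolves, [Ba²⁺] = s and [CrO₄²⁻] = s.
Ksp = [Ba²⁺][CrO₄²⁻] = s · s = s^2
Ksp = (1.35×10⁻⁵)^2 = 1.82×10⁻¹⁰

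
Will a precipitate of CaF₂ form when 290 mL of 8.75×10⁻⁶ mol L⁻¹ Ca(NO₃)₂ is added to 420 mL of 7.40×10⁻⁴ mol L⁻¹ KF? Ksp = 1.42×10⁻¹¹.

The combined volume is 710 mL.
[Ca²⁺] = (8.75×10⁻⁶)(290)/710 = 3.57×10⁻⁶ mol L⁻¹
[F⁻] = (7.40×10⁻⁴)(420)/710 = 4.38×10⁻⁴ mol L⁻¹
Q = [Ca²⁺][F⁻]^2 = 6.85×10⁻¹³
Q < Ksp (6.85×10⁻¹³ vs 1.42×10⁻¹¹); the solution remains unsaturated and no precipitate forms.

No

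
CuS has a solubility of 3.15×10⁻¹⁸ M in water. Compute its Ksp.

Ksp = 9.92×10⁻³⁶

CuS(s) ⇌ Cu²⁺(aq) + S²⁻(aq)
Call the molar solubility s, so that [Cu²⁺] = s and [S²⁻] = s.
Ksp = [Cu²⁺][S²⁻] = s · s = s^2
Ksp = (3.15×10⁻¹⁸)^2 = 9.92×10⁻³⁶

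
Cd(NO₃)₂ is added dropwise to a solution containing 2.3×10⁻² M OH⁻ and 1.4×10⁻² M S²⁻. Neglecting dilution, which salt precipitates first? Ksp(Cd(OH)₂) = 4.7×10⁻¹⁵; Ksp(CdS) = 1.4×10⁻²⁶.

Each salt precipitates once Q = Ksp for that salt.
For Cd(OH)₂: [Cd²⁺] = (Ksp/[OH⁻]^2) = 8.9×10⁻¹² M
For CdS: [Cd²⁺] = (Ksp/[S²⁻]) = 1.0×10⁻²⁴ M
The smaller threshold [Cd²⁺] is reached first, so CdS precipitates first.

CdS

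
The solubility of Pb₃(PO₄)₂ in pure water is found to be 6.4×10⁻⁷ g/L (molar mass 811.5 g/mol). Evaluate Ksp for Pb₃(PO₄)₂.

Ksp = 3.3×10⁻⁴⁴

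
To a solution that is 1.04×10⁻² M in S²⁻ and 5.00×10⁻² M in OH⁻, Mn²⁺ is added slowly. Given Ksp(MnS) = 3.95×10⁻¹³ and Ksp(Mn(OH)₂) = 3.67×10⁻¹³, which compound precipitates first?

MnS

The threshold for precipitation is Q = Ksp.
For MnS: [Mn²⁺] = (Ksp/[S²⁻]) = 3.80×10⁻¹¹ M
For Mn(OH)₂: [Mn²⁺] = (Ksp/[OH⁻]^2) = 1.47×10⁻¹⁰ M
Since MnS needs less Mn²⁺ to reach saturation, it precipitates first.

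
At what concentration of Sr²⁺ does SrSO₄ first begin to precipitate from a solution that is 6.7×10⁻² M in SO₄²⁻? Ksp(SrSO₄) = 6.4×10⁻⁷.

The threshold for precipitation is Q = Ksp.
SrSO₄(s) ⇌ Sr²⁺(aq) + SO₄²⁻(aq)
Ksp = [Sr²⁺][SO₄²⁻] = [Sr²⁺](6.7×10⁻²)
[Sr²⁺] = 6.4×10⁻⁷ / (6.7×10⁻²) = 9.6×10⁻⁶
[Sr²⁺] = 9.6×10⁻⁶ M

9.6×10⁻⁶ M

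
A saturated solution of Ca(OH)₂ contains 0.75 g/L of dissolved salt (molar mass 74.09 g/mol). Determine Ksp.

Ksp = 4.1×10⁻⁶

Convert to molarity: s = 0.75 / 74.09 = 1.012×10⁻² mol/L
Ca(OH)₂(s) ⇌ Ca²⁺(aq) + 2 OH⁻(aq)
Call the molar solubility s, so that [Ca²⁺] = s and [OH⁻] = 2s.
Ksp = [Ca²⁺][OH⁻]^2 = s · (2s)^2 = 4s^3
Ksp = 4 × (1.012×10⁻²)^3 = 4.1×10⁻⁶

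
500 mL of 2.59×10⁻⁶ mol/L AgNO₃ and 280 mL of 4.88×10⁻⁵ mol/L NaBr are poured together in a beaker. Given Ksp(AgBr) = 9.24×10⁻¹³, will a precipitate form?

Yes

The combined volume is 780 mL.
[Ag⁺] = (2.59×10⁻⁶)(500)/780 = 1.66×10⁻⁶ mol/L
[Br⁻] = (4.88×10⁻⁵)(280)/780 = 1.75×10⁻⁵ mol/L
Q = [Ag⁺][Br⁻] = 2.91×10⁻¹¹
Since Q (2.91×10⁻¹¹) exceeds Ksp (9.24×10⁻¹³), AgBr will precipitate.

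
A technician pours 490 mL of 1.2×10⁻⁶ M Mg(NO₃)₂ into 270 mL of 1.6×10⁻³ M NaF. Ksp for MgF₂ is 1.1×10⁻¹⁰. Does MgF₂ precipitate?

Total volume after mixing = 490 + 270 = 760 mL.
[Mg²⁺] = (1.2×10⁻⁶)(490)/760 = 7.7×10⁻⁷ M
[F⁻] = (1.6×10⁻³)(270)/760 = 5.7×10⁻⁴ M
Q = [Mg²⁺][F⁻]^2 = 2.5×10⁻¹³
Q < Ksp (2.5×10⁻¹³ vs 1.1×10⁻¹⁰); the solution remains unsaturated and no precipitate forms.

No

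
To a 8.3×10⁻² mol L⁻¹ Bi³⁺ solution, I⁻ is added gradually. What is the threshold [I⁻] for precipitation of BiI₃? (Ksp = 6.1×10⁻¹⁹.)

1.9×10⁻⁶ M

A salt starts to precipitate once the ion product Q reaches its Ksp.
BiI₃(s) ⇌ Bi³⁺(aq) + 3 I⁻(aq)
Ksp = [Bi³⁺][I⁻]^3 = [I⁻]^3(8.3×10⁻²)
[I⁻]^3 = 6.1×10⁻¹⁹ / (8.3×10⁻²) = 7.3×10⁻¹⁸
[I⁻] = 1.9×10⁻⁶ mol L⁻¹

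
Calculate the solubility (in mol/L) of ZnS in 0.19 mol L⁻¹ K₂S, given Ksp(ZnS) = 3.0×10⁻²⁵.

ZnS(s) ⇌ Zn²⁺(aq) + S²⁻(aq)
The solution already contains S²⁻ at 0.19 mol L⁻¹. Let s be the molar solubility of ZnS.
[S²⁻] ≈ 0.19 mol L⁻¹ (common ion dominates); [Zn²⁺] = s.
Ksp = [Zn²⁺][S²⁻] = s(0.19)
s = 3.0×10⁻²⁵ / (0.19) = 1.6×10⁻²⁴
s = 1.6×10⁻²⁴ mol L⁻¹

1.6×10⁻²⁴ M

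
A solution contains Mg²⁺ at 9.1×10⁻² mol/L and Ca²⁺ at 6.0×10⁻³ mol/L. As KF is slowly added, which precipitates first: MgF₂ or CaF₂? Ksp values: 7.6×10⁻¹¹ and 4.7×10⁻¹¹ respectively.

A salt starts to precipitate once the ion product Q reaches its Ksp.
For MgF₂: [F⁻] = (Ksp/[Mg²⁺])^(1/2) = 2.9×10⁻⁵ mol/L
For CaF₂: [F⁻] = (Ksp/[Ca²⁺])^(1/2) = 8.9×10⁻⁵ mol/L
MgF₂ requires the lower [F⁻], so it precipitates first.

MgF₂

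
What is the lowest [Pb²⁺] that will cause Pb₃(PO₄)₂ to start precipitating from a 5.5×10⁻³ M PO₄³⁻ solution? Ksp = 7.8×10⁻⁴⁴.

1.4×10⁻¹³ M

A salt starts to precipitate once the ion product Q reaches its Ksp.
Pb₃(PO₄)₂(s) ⇌ 3 Pb²⁺(aq) + 2 PO₄³⁻(aq)
Ksp = [Pb²⁺]^3[PO₄³⁻]^2 = [Pb²⁺]^3(5.5×10⁻³)^2
[Pb²⁺]^3 = 7.8×10⁻⁴⁴ / (5.5×10⁻³)^2 = 2.6×10⁻³⁹
[Pb²⁺] = 1.4×10⁻¹³ M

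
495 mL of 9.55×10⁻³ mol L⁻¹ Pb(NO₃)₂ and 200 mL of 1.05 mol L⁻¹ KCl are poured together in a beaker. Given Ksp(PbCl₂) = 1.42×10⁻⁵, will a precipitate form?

Total volume after mixing = 495 + 200 = 695 mL.
[Pb²⁺] = (9.55×10⁻³)(495)/695 = 6.80×10⁻³ mol L⁻¹
[Cl⁻] = (1.05)(200)/695 = 0.302 mol L⁻¹
Q = [Pb²⁺][Cl⁻]^2 = 6.21×10⁻⁴
Because Q > Ksp (6.21×10⁻⁴ vs 1.42×10⁻⁵), a precipitate of PbCl₂ forms.

Yes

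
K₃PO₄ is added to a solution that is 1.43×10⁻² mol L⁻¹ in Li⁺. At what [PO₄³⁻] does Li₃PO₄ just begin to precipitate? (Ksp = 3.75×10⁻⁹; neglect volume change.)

1.28×10⁻³ M

Each salt precipitates once Q = Ksp for that salt.
Li₃PO₄(s) ⇌ 3 Li⁺(aq) + PO₄³⁻(aq)
Ksp = [Li⁺]^3[PO₄³⁻] = [PO₄³⁻](1.43×10⁻²)^3
[PO₄³⁻] = 3.75×10⁻⁹ / (1.43×10⁻²)^3 = 1.28×10⁻³
[PO₄³⁻] = 1.28×10⁻³ mol L⁻¹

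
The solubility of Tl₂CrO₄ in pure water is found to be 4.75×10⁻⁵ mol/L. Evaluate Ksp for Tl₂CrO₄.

Tl₂CrO₄(s) ⇌ 2 Tl⁺(aq) + CrO₄²⁻(aq)
Call the molar solubility s, so that [Tl⁺] = 2s and [CrO₄²⁻] = s.
Ksp = [Tl⁺]^2[CrO₄²⁻] = (2s)^2 · s = 4s^3
Ksp = 4 × (4.75×10⁻⁵)^3 = 4.29×10⁻¹³

Ksp = 4.29×10⁻¹³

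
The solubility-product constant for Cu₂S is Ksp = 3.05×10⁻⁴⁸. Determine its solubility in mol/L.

9.14×10⁻¹⁷ M

Cu₂S(s) ⇌ 2 Cu⁺(aq) + S²⁻(aq)
For each mole of Cu₂S that dissolves per liter, [Cu⁺] = 2s and [S²⁻] = s; let s denote this solubility.
Ksp = [Cu⁺]^2[S²⁻] = (2s)^2 · s = 4s^3
4s^3 = 3.05×10⁻⁴⁸  ⇒  s^3 = 7.63×10⁻⁴⁹
s = (7.63×10⁻⁴⁹)^(1/3) = 9.14×10⁻¹⁷ mol L⁻¹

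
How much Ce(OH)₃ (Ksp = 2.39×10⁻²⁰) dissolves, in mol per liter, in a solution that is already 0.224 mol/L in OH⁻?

Ce(OH)₃(s) ⇌ Ce³⁺(aq) + 3 OH⁻(aq)
With OH⁻ already at 0.224 mol/L and s small, take [OH⁻] ≈ 0.224 mol/L and [Ce³⁺] = s.
Ksp = [Ce³⁺][OH⁻]^3 = s(0.224)^3
s = 2.39×10⁻²⁰ / (0.224)^3 = 2.13×10⁻¹⁸
s = 2.13×10⁻¹⁸ mol/L

2.13×10⁻¹⁸ M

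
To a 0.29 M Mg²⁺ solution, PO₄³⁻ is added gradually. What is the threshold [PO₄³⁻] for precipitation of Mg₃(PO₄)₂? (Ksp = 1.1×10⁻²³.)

Precipitation begins when Q = Ksp.
Mg₃(PO₄)₂(s) ⇌ 3 Mg²⁺(aq) + 2 PO₄³⁻(aq)
Ksp = [Mg²⁺]^3[PO₄³⁻]^2 = [PO₄³⁻]^2(0.29)^3
[PO₄³⁻]^2 = 1.1×10⁻²³ / (0.29)^3 = 4.5×10⁻²²
[PO₄³⁻] = 2.1×10⁻¹¹ M

2.1×10⁻¹¹ M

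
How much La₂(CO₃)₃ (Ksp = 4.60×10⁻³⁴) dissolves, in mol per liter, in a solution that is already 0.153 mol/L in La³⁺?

La₂(CO₃)₃(s) ⇌ 2 La³⁺(aq) + 3 CO₃²⁻(aq)
Let s be the solubility of La₂(CO₃)₃ here. The common ion gives [La³⁺] ≈ 0.153 mol/L, and [CO₃²⁻] = 3s.
Ksp = [La³⁺]^2[CO₃²⁻]^3 = (0.153)^2(3s)^3
(3s)^3 = 4.60×10⁻³⁴ / (0.153)^2 = 1.97×10⁻³²
s = 9.00×10⁻¹² mol/L

9.00×10⁻¹² M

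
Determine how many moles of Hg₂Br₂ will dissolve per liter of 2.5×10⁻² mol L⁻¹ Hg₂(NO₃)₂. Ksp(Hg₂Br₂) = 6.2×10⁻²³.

Hg₂Br₂(s) ⇌ Hg₂²⁺(aq) + 2 Br⁻(aq)
With Hg₂²⁺ already at 2.5×10⁻² mol L⁻¹ and s small, take [Hg₂²⁺] ≈ 2.5×10⁻² mol L⁻¹ and [Br⁻] = 2s.
Ksp = [Hg₂²⁺][Br⁻]^2 = (2.5×10⁻²)(2s)^2
(2s)^2 = 6.2×10⁻²³ / (2.5×10⁻²) = 2.5×10⁻²¹
s = 2.5×10⁻¹¹ mol L⁻¹

2.5×10⁻¹¹ M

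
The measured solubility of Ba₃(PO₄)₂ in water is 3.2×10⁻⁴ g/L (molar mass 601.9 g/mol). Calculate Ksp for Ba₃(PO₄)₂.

Ksp = 4.6×10⁻³⁰

s = (3.2×10⁻⁴ g L⁻¹)/(601.9 g mol⁻¹) = 5.316×10⁻⁷ M
Ba₃(PO₄)₂(s) ⇌ 3 Ba²⁺(aq) + 2 PO₄³⁻(aq)
Let s be the molar solubility. Then [Ba²⁺] = 3s and [PO₄³⁻] = 2s.
Ksp = [Ba²⁺]^3[PO₄³⁻]^2 = (3s)^3 · (2s)^2 = 108s^5
Ksp = 108 × (5.316×10⁻⁷)^5 = 4.6×10⁻³⁰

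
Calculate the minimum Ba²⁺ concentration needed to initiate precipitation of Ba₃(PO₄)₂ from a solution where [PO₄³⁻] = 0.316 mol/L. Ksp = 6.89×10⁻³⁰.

4.10×10⁻¹⁰ M

Precipitation begins when Q = Ksp.
Ba₃(PO₄)₂(s) ⇌ 3 Ba²⁺(aq) + 2 PO₄³⁻(aq)
Ksp = [Ba²⁺]^3[PO₄³⁻]^2 = [Ba²⁺]^3(0.316)^2
[Ba²⁺]^3 = 6.89×10⁻³⁰ / (0.316)^2 = 6.90×10⁻²⁹
[Ba²⁺] = 4.10×10⁻¹⁰ mol/L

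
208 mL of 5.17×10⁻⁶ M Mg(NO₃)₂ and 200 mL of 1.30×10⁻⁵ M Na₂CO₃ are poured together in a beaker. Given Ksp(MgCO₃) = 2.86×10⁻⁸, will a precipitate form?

No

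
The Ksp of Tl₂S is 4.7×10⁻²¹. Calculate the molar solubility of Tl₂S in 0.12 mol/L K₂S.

9.9×10⁻¹¹ M

Tl₂S(s) ⇌ 2 Tl⁺(aq) + S²⁻(aq)
S²⁻ is already present at 0.12 mol/L. If s mol/L of Tl₂S dissolves, [Tl⁺] = 2s while [S²⁻] ≈ 0.12 mol/L.
Ksp = [Tl⁺]^2[S²⁻] = (2s)^2(0.12)
(2s)^2 = 4.7×10⁻²¹ / (0.12) = 3.9×10⁻²⁰
s = 9.9×10⁻¹¹ mol/L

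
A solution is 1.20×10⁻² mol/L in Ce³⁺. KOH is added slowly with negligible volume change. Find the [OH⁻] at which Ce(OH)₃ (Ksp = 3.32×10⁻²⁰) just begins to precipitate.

1.40×10⁻⁶ M

A salt starts to precipitate once the ion product Q reaches its Ksp.
Ce(OH)₃(s) ⇌ Ce³⁺(aq) + 3 OH⁻(aq)
Ksp = [Ce³⁺][OH⁻]^3 = [OH⁻]^3(1.20×10⁻²)
[OH⁻]^3 = 3.32×10⁻²⁰ / (1.20×10⁻²) = 2.77×10⁻¹⁸
[OH⁻] = 1.40×10⁻⁶ mol/L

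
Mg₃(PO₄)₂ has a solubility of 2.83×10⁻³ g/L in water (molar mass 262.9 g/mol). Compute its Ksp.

s = (2.83×10⁻³ g L⁻¹)/(262.9 g mol⁻¹) = 1.0765×10⁻⁵ M
Mg₃(PO₄)₂(s) ⇌ 3 Mg²⁺(aq) + 2 PO₄³⁻(aq)
Let s be the molar solubility. Then [Mg²⁺] = 3s and [PO₄³⁻] = 2s.
Ksp = [Mg²⁺]^3[PO₄³⁻]^2 = (3s)^3 · (2s)^2 = 108s^5
Ksp = 108 × (1.0765×10⁻⁵)^5 = 1.56×10⁻²³

Ksp = 1.56×10⁻²³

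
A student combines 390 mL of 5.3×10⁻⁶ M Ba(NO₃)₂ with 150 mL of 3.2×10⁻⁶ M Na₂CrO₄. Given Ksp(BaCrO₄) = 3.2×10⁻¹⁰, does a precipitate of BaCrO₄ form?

No

After mixing, V = 390 mL + 150 mL = 540 mL.
[Ba²⁺] = (5.3×10⁻⁶)(390)/540 = 3.8×10⁻⁶ M
[CrO₄²⁻] = (3.2×10⁻⁶)(150)/540 = 8.9×10⁻⁷ M
Q = [Ba²⁺][CrO₄²⁻] = 3.4×10⁻¹²
Q = 3.4×10⁻¹² < Ksp = 3.2×10⁻¹⁰, so the solution is unsaturated and no precipitate forms.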